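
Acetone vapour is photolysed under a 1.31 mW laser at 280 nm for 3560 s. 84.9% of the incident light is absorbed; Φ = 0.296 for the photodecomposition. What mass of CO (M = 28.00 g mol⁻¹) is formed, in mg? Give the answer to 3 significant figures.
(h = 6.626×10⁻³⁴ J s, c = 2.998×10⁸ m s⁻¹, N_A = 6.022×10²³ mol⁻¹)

Photon energy at 280 nm: hc/λ = (6.626×10⁻³⁴)(2.998×10⁸)/(280×10⁻⁹) = 7.095×10⁻¹⁹ J.
Energy delivered: (1.31 mW)(3560 s) = 4.664 J.
Photons incident: 4.664 / 7.095×10⁻¹⁹ = 6.574×10¹⁸, i.e. 6.574×10¹⁸/6.022×10²³ = 1.092×10⁻⁵ mol.
Photons absorbed: 0.849 × 1.092×10⁻⁵ = 9.271×10⁻⁶ mol.
Product: Φ × n_abs = 0.296 × 9.271×10⁻⁶ = 2.744×10⁻⁶ mol.
Mass: 2.744×10⁻⁶ × 28.00 = 7.683×10⁻⁵ g = 0.0768 mg.

0.0768 mg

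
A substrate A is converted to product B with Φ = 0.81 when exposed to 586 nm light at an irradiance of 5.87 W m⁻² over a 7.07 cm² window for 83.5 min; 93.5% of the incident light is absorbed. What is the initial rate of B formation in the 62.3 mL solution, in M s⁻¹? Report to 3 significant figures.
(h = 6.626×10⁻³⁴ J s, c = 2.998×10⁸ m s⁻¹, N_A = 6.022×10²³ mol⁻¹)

Photon energy at 586 nm: hc/λ = (6.626×10⁻³⁴)(2.998×10⁸)/(586×10⁻⁹) = 3.390×10⁻¹⁹ J.
Energy delivered: (5.87 W m⁻²)(7.07×10⁻⁴ m²)(5010 s) = 20.79 J.
Photons incident: 20.79 / 3.390×10⁻¹⁹ = 6.133×10¹⁹, i.e. 6.133×10¹⁹/6.022×10²³ = 1.018×10⁻⁴ mol.
Photons absorbed: 0.935 × 1.018×10⁻⁴ = 9.518×10⁻⁵ mol.
Product formed: 0.81 × 9.518×10⁻⁵ = 7.710×10⁻⁵ mol.
Rate: 7.710×10⁻⁵ mol / (5010 s × 0.0623 L) = 2.47×10⁻⁷ M s⁻¹.

2.47×10⁻⁷ M s⁻¹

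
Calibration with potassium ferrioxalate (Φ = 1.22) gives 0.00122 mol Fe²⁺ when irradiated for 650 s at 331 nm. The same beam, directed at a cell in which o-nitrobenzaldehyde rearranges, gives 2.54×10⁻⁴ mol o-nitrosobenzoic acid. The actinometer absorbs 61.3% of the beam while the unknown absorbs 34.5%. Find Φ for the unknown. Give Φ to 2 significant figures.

Photons absorbed by the actinometer: 0.00122 / 1.22 = 0.001000 mol.
Incident flux: 0.001000 / 0.613 = 0.001631 einstein.
Absorbed by unknown: 0.345 × 0.001631 = 5.627×10⁻⁴ mol.
Φ(unknown) = 2.54×10⁻⁴ / 5.627×10⁻⁴ = 0.45.

Φ = 0.45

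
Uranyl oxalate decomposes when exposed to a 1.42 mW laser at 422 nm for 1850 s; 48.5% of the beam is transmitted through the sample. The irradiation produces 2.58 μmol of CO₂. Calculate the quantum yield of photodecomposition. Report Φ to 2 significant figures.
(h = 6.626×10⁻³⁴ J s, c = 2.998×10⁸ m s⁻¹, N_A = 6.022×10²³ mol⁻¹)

Φ = 0.54

Product: 2.58 μmol = 2.58×10⁻⁶ mol.
Photon energy at 422 nm: hc/λ = (6.626×10⁻³⁴)(2.998×10⁸)/(422×10⁻⁹) = 4.707×10⁻¹⁹ J.
Energy delivered: (1.42 mW)(1850 s) = 2.627 J.
Photons incident: 2.627 / 4.707×10⁻¹⁹ = 5.581×10¹⁸, i.e. 5.581×10¹⁸/6.022×10²³ = 9.268×10⁻⁶ mol.
Fraction absorbed: 1 − 48.5/100 = 0.5150.
Photons absorbed: 0.5150 × 9.268×10⁻⁶ = 4.773×10⁻⁶ mol.
Φ = 2.58×10⁻⁶ mol / 4.773×10⁻⁶ mol photons = 0.54.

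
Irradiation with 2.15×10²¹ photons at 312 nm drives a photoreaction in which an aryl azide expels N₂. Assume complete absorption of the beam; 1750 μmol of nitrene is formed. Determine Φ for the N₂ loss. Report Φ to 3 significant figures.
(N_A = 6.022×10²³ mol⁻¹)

Product: 1750 μmol = 0.00175 mol.
Moles of photons: 2.15×10²¹ / 6.022×10²³ = 0.003570 mol.
Φ = 0.00175 mol / 0.003570 mol photons = 0.490.

Φ = 0.490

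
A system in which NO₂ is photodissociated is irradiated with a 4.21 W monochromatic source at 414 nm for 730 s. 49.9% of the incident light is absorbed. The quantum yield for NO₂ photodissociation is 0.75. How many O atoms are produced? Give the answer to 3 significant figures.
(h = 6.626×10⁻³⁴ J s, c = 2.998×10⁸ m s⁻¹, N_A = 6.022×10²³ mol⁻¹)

Photon energy at 414 nm: hc/λ = (6.626×10⁻³⁴)(2.998×10⁸)/(414×10⁻⁹) = 4.798×10⁻¹⁹ J.
Energy delivered: (4.21 W)(730 s) = 3073 J.
Photons incident: 3073 / 4.798×10⁻¹⁹ = 6.405×10²¹, i.e. 6.405×10²¹/6.022×10²³ = 0.01064 mol.
Photons absorbed: 0.499 × 0.01064 = 0.005309 mol.
Product: Φ × n_abs = 0.75 × 0.005309 = 0.003982 mol.
As a count: 0.003982 × 6.022×10²³ = 2.40×10²¹.

2.40×10²¹ atoms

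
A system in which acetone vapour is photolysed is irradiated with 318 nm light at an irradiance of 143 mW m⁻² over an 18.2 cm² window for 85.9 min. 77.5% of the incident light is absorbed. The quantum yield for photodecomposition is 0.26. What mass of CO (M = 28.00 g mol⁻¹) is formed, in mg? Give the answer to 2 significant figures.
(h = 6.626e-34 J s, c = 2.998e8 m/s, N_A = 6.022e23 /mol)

Photon energy at 318 nm: hc/λ = (6.626e-34)(2.998e8)/(318e-9) = 6.247e-19 J.
Energy delivered: (143 mW m⁻²)(18.2e-4 m²)(5154 s) = 1.341 J.
Photons incident: 1.341 / 6.247e-19 = 2.147e18, i.e. 2.147e18/6.022e23 = 3.565e-6 mol.
Photons absorbed: 0.775 × 3.565e-6 = 2.763e-6 mol.
Product: Φ × n_abs = 0.26 × 2.763e-6 = 7.184e-7 mol.
Mass: 7.184e-7 × 28.00 = 2.012e-5 g = 0.020 mg.

0.020 mg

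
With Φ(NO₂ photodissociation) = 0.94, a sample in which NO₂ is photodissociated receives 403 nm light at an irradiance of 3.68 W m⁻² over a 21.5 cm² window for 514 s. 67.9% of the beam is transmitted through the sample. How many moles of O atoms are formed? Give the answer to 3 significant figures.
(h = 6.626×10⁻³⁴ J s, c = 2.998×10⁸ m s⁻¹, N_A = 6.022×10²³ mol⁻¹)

4.13×10⁻⁶ mol

Photon energy at 403 nm: hc/λ = (6.626×10⁻³⁴)(2.998×10⁸)/(403×10⁻⁹) = 4.929×10⁻¹⁹ J.
Energy delivered: (3.68 W m⁻²)(21.5×10⁻⁴ m²)(514 s) = 4.067 J.
Photons incident: 4.067 / 4.929×10⁻¹⁹ = 8.251×10¹⁸, i.e. 8.251×10¹⁸/6.022×10²³ = 1.370×10⁻⁵ mol.
Fraction absorbed: 1 − 67.9/100 = 0.3210.
Photons absorbed: 0.3210 × 1.370×10⁻⁵ = 4.398×10⁻⁶ mol.
Product: Φ × n_abs = 0.94 × 4.398×10⁻⁶ = 4.134×10⁻⁶ mol.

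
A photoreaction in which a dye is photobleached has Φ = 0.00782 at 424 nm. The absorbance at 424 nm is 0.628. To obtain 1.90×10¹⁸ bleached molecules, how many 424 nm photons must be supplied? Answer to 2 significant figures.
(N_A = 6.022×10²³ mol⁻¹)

3.2×10²⁰ photons

Product: 1.90×10¹⁸ / 6.022×10²³ = 3.155×10⁻⁶ mol.
Photons that must be absorbed: 3.155×10⁻⁶ / 0.00782 = 4.035×10⁻⁴ mol.
Fraction absorbed: 1 − 10^(−0.628) = 0.7645.
Incident photons needed: 4.035×10⁻⁴ / 0.7645 = 5.278×10⁻⁴ mol.
Photon count: 5.278×10⁻⁴ × 6.022×10²³ = 3.2×10²⁰.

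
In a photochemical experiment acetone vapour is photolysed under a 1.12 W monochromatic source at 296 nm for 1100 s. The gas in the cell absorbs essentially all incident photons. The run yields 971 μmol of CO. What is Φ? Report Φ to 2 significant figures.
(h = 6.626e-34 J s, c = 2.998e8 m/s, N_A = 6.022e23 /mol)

Φ = 0.32

Product: 971 μmol = 9.71e-4 mol.
Photon energy at 296 nm: hc/λ = (6.626e-34)(2.998e8)/(296e-9) = 6.711e-19 J.
Energy delivered: (1.12 W)(1100 s) = 1232 J.
Photons incident: 1232 / 6.711e-19 = 1.836e21, i.e. 1.836e21/6.022e23 = 0.003049 mol.
Φ = 9.71e-4 mol / 0.003049 mol photons = 0.32.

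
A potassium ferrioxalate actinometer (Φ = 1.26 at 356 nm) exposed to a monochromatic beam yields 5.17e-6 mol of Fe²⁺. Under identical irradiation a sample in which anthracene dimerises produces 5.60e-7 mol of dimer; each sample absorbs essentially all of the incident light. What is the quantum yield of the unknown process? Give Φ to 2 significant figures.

Photons absorbed by the actinometer: 5.17e-6 / 1.26 = 4.103e-6 mol.
Φ(unknown) = 5.60e-7 / 4.103e-6 = 0.14.

Φ = 0.14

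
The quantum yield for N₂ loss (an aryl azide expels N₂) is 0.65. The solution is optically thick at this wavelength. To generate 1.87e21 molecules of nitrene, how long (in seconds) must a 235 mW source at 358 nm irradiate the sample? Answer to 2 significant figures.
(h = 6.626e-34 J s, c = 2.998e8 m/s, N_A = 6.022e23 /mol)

t ≈ 6800 s

Product: 1.87e21 / 6.022e23 = 0.003105 mol.
Photons that must be absorbed: 0.003105 / 0.65 = 0.004777 mol.
Photon energy: hc/λ = 5.549e-19 J; per mole, 3.342e5 J mol⁻¹.
Energy required: 0.004777 × 3.342e5 = 1596 J.
Time: 1596 J / 0.235 W = 6800 s.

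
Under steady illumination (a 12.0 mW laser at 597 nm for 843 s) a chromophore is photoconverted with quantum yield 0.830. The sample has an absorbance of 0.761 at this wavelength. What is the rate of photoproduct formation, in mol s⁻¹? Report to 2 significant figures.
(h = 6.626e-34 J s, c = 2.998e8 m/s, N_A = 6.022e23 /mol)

4.1e-8 mol s⁻¹

Photon energy at 597 nm: hc/λ = (6.626e-34)(2.998e8)/(597e-9) = 3.327e-19 J.
Energy delivered: (12.0 mW)(843 s) = 10.12 J.
Photons incident: 10.12 / 3.327e-19 = 3.042e19, i.e. 3.042e19/6.022e23 = 5.051e-5 mol.
Fraction absorbed: 1 − 10^(−0.761) = 0.8266.
Photons absorbed: 0.8266 × 5.051e-5 = 4.175e-5 mol.
Product formed: 0.830 × 4.175e-5 = 3.465e-5 mol.
Rate: 3.465e-5 / 843 s = 4.1e-8 mol s⁻¹.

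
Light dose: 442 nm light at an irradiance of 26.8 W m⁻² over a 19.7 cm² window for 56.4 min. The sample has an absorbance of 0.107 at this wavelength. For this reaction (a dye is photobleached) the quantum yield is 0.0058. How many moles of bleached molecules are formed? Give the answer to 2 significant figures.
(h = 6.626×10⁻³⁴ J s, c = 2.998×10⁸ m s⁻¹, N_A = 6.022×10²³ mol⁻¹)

Photon energy at 442 nm: hc/λ = (6.626×10⁻³⁴)(2.998×10⁸)/(442×10⁻⁹) = 4.494×10⁻¹⁹ J.
Energy delivered: (26.8 W m⁻²)(19.7×10⁻⁴ m²)(3384 s) = 178.7 J.
Photons incident: 178.7 / 4.494×10⁻¹⁹ = 3.976×10²⁰, i.e. 3.976×10²⁰/6.022×10²³ = 6.602×10⁻⁴ mol.
Fraction absorbed: 1 − 10^(−0.107) = 0.2184.
Photons absorbed: 0.2184 × 6.602×10⁻⁴ = 1.442×10⁻⁴ mol.
Product: Φ × n_abs = 0.0058 × 1.442×10⁻⁴ = 8.364×10⁻⁷ mol.

8.4×10⁻⁷ mol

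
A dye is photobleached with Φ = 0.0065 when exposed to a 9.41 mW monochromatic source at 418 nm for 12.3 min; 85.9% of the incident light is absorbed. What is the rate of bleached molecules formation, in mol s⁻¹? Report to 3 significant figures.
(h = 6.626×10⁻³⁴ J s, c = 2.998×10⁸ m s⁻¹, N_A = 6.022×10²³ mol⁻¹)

1.84×10⁻¹⁰ mol s⁻¹

Photon energy at 418 nm: hc/λ = (6.626×10⁻³⁴)(2.998×10⁸)/(418×10⁻⁹) = 4.752×10⁻¹⁹ J.
Energy delivered: (9.41 mW)(738 s) = 6.945 J.
Photons incident: 6.945 / 4.752×10⁻¹⁹ = 1.461×10¹⁹, i.e. 1.461×10¹⁹/6.022×10²³ = 2.426×10⁻⁵ mol.
Photons absorbed: 0.859 × 2.426×10⁻⁵ = 2.084×10⁻⁵ mol.
Product formed: 0.0065 × 2.084×10⁻⁵ = 1.355×10⁻⁷ mol.
Rate: 1.355×10⁻⁷ / 738 s = 1.84×10⁻¹⁰ mol s⁻¹.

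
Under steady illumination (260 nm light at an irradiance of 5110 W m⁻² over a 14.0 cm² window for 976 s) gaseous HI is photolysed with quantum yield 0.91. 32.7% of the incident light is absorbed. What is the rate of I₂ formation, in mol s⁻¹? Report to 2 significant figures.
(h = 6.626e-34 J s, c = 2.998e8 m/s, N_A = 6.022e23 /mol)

Photon energy at 260 nm: hc/λ = (6.626e-34)(2.998e8)/(260e-9) = 7.640e-19 J.
Energy delivered: (5110 W m⁻²)(14.0e-4 m²)(976 s) = 6982 J.
Photons incident: 6982 / 7.640e-19 = 9.139e21, i.e. 9.139e21/6.022e23 = 0.01518 mol.
Photons absorbed: 0.327 × 0.01518 = 0.004964 mol.
Product formed: 0.91 × 0.004964 = 0.004517 mol.
Rate: 0.004517 / 976 s = 4.6e-6 mol s⁻¹.

4.6e-6 mol s⁻¹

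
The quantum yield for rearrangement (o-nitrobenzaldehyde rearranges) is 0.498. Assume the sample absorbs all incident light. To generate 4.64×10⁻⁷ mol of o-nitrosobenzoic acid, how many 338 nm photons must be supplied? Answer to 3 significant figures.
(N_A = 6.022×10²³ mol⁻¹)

Photons that must be absorbed: 4.64×10⁻⁷ / 0.498 = 9.317×10⁻⁷ mol.
Photon count: 9.317×10⁻⁷ × 6.022×10²³ = 5.61×10¹⁷.

5.61×10¹⁷ photons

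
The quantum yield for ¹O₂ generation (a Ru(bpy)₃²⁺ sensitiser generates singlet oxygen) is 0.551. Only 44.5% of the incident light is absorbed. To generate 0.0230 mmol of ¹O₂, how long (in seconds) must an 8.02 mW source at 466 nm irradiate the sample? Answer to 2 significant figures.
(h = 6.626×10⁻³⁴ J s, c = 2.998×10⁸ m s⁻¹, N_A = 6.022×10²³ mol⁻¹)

Product: 0.0230 mmol = 2.30×10⁻⁵ mol.
Photons that must be absorbed: 2.30×10⁻⁵ / 0.551 = 4.174×10⁻⁵ mol.
Incident photons needed: 4.174×10⁻⁵ / 0.445 = 9.380×10⁻⁵ mol.
Photon energy: hc/λ = 4.263×10⁻¹⁹ J; per mole, 2.567×10⁵ J mol⁻¹.
Energy required: 9.380×10⁻⁵ × 2.567×10⁵ = 24.08 J.
Time: 24.08 J / 0.00802 W = 3000 s.

t ≈ 3000 s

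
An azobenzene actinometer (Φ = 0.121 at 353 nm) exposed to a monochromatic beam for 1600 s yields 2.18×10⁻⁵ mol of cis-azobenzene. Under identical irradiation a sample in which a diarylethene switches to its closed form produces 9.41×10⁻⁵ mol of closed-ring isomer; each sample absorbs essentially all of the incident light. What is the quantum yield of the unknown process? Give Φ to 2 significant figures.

Φ = 0.52

Photons absorbed by the actinometer: 2.18×10⁻⁵ / 0.121 = 1.802×10⁻⁴ mol.
Φ(unknown) = 9.41×10⁻⁵ / 1.802×10⁻⁴ = 0.52.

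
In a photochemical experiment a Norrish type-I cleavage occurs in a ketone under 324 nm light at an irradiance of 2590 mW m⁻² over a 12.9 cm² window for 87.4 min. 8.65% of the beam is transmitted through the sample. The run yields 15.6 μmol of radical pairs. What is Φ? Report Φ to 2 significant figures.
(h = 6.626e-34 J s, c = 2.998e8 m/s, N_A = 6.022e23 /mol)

Product: 15.6 μmol = 1.56e-5 mol.
Photon energy at 324 nm: hc/λ = (6.626e-34)(2.998e8)/(324e-9) = 6.131e-19 J.
Energy delivered: (2590 mW m⁻²)(12.9e-4 m²)(5244 s) = 17.52 J.
Photons incident: 17.52 / 6.131e-19 = 2.858e19, i.e. 2.858e19/6.022e23 = 4.746e-5 mol.
Fraction absorbed: 1 − 8.65/100 = 0.9135.
Photons absorbed: 0.9135 × 4.746e-5 = 4.335e-5 mol.
Φ = 1.56e-5 mol / 4.335e-5 mol photons = 0.36.

Φ = 0.36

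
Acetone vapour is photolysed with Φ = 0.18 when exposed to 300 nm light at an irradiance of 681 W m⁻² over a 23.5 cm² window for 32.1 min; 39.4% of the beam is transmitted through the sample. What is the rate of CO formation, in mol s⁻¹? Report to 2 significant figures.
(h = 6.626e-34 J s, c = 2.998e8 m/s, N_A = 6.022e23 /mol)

Photon energy at 300 nm: hc/λ = (6.626e-34)(2.998e8)/(300e-9) = 6.622e-19 J.
Energy delivered: (681 W m⁻²)(23.5e-4 m²)(1926 s) = 3082 J.
Photons incident: 3082 / 6.622e-19 = 4.654e21, i.e. 4.654e21/6.022e23 = 0.007728 mol.
Fraction absorbed: 1 − 39.4/100 = 0.6060.
Photons absorbed: 0.6060 × 0.007728 = 0.004683 mol.
Product formed: 0.18 × 0.004683 = 8.429e-4 mol.
Rate: 8.429e-4 / 1926 s = 4.4e-7 mol s⁻¹.

4.4e-7 mol s⁻¹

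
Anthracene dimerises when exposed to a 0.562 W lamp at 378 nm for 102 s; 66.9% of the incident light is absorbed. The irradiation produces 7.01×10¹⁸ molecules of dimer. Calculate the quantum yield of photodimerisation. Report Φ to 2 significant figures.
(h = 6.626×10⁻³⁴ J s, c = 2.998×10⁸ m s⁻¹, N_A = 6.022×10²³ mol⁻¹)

Product: 7.01×10¹⁸ / 6.022×10²³ = 1.164×10⁻⁵ mol.
Photon energy at 378 nm: hc/λ = (6.626×10⁻³⁴)(2.998×10⁸)/(378×10⁻⁹) = 5.255×10⁻¹⁹ J.
Energy delivered: (0.562 W)(102 s) = 57.32 J.
Photons incident: 57.32 / 5.255×10⁻¹⁹ = 1.091×10²⁰, i.e. 1.091×10²⁰/6.022×10²³ = 1.812×10⁻⁴ mol.
Photons absorbed: 0.669 × 1.812×10⁻⁴ = 1.212×10⁻⁴ mol.
Φ = 1.164×10⁻⁵ mol / 1.212×10⁻⁴ mol photons = 0.096.

Φ = 0.096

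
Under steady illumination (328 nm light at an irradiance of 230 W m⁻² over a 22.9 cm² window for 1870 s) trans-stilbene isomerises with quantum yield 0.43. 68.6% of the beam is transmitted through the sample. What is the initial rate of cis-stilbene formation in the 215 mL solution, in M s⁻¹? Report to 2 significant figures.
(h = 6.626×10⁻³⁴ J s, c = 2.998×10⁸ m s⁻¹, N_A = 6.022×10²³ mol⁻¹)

9.1×10⁻⁷ M s⁻¹

Photon energy at 328 nm: hc/λ = (6.626×10⁻³⁴)(2.998×10⁸)/(328×10⁻⁹) = 6.056×10⁻¹⁹ J.
Energy delivered: (230 W m⁻²)(22.9×10⁻⁴ m²)(1870 s) = 984.9 J.
Photons incident: 984.9 / 6.056×10⁻¹⁹ = 1.626×10²¹, i.e. 1.626×10²¹/6.022×10²³ = 0.002700 mol.
Fraction absorbed: 1 − 68.6/100 = 0.3140.
Photons absorbed: 0.3140 × 0.002700 = 8.478×10⁻⁴ mol.
Product formed: 0.43 × 8.478×10⁻⁴ = 3.646×10⁻⁴ mol.
Rate: 3.646×10⁻⁴ mol / (1870 s × 0.215 L) = 9.1×10⁻⁷ M s⁻¹.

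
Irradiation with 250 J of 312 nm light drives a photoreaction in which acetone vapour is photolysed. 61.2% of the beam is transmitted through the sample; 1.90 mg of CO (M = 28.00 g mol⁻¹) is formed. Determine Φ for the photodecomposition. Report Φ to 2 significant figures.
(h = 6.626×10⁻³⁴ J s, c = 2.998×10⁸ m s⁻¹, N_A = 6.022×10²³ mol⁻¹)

Φ = 0.27

Product: 1.90 mg / 28.00 g mol⁻¹ = 6.786×10⁻⁵ mol.
Photon energy at 312 nm: hc/λ = (6.626×10⁻³⁴)(2.998×10⁸)/(312×10⁻⁹) = 6.367×10⁻¹⁹ J.
Photons incident: 250 / 6.367×10⁻¹⁹ = 3.926×10²⁰, i.e. 3.926×10²⁰/6.022×10²³ = 6.519×10⁻⁴ mol.
Fraction absorbed: 1 − 61.2/100 = 0.3880.
Photons absorbed: 0.3880 × 6.519×10⁻⁴ = 2.529×10⁻⁴ mol.
Φ = 6.786×10⁻⁵ mol / 2.529×10⁻⁴ mol photons = 0.27.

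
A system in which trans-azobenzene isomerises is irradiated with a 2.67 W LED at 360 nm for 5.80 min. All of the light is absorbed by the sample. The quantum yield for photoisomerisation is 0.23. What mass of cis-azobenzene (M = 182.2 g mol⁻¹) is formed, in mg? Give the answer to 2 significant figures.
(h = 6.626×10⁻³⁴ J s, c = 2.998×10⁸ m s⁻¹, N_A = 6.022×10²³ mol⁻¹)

120 mg

Photon energy at 360 nm: hc/λ = (6.626×10⁻³⁴)(2.998×10⁸)/(360×10⁻⁹) = 5.518×10⁻¹⁹ J.
Energy delivered: (2.67 W)(348 s) = 929.2 J.
Photons incident: 929.2 / 5.518×10⁻¹⁹ = 1.684×10²¹, i.e. 1.684×10²¹/6.022×10²³ = 0.002796 mol.
Product: Φ × n_abs = 0.23 × 0.002796 = 6.431×10⁻⁴ mol.
Mass: 6.431×10⁻⁴ × 182.2 = 0.1172 g = 120 mg.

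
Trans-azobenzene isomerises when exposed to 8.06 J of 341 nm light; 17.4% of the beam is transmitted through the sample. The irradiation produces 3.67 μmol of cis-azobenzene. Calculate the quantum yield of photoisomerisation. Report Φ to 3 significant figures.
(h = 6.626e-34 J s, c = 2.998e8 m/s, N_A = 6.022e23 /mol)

Product: 3.67 μmol = 3.67e-6 mol.
Photon energy at 341 nm: hc/λ = (6.626e-34)(2.998e8)/(341e-9) = 5.825e-19 J.
Photons incident: 8.06 / 5.825e-19 = 1.384e19, i.e. 1.384e19/6.022e23 = 2.298e-5 mol.
Fraction absorbed: 1 − 17.4/100 = 0.8260.
Photons absorbed: 0.8260 × 2.298e-5 = 1.898e-5 mol.
Φ = 3.67e-6 mol / 1.898e-5 mol photons = 0.193.

Φ = 0.193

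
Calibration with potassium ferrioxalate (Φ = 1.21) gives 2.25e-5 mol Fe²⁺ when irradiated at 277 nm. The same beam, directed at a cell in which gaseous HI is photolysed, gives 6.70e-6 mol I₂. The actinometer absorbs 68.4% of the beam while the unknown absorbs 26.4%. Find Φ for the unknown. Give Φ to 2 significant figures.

Photons absorbed by the actinometer: 2.25e-5 / 1.21 = 1.860e-5 mol.
Incident flux: 1.860e-5 / 0.684 = 2.719e-5 einstein.
Absorbed by unknown: 0.264 × 2.719e-5 = 7.178e-6 mol.
Φ(unknown) = 6.70e-6 / 7.178e-6 = 0.93.

Φ = 0.93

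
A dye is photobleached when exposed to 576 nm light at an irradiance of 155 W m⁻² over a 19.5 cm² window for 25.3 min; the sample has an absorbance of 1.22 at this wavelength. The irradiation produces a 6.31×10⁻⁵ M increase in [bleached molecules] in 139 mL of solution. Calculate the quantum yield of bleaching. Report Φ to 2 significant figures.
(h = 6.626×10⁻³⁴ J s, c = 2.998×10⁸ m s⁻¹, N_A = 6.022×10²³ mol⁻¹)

Product: (6.31×10⁻⁵ M)(0.139 L) = 8.771×10⁻⁶ mol.
Photon energy at 576 nm: hc/λ = (6.626×10⁻³⁴)(2.998×10⁸)/(576×10⁻⁹) = 3.449×10⁻¹⁹ J.
Energy delivered: (155 W m⁻²)(19.5×10⁻⁴ m²)(1518 s) = 458.8 J.
Photons incident: 458.8 / 3.449×10⁻¹⁹ = 1.330×10²¹, i.e. 1.330×10²¹/6.022×10²³ = 0.002209 mol.
Fraction absorbed: 1 − 10^(−1.22) = 0.9397.
Photons absorbed: 0.9397 × 0.002209 = 0.002076 mol.
Φ = 8.771×10⁻⁶ mol / 0.002076 mol photons = 0.0042.

Φ = 0.0042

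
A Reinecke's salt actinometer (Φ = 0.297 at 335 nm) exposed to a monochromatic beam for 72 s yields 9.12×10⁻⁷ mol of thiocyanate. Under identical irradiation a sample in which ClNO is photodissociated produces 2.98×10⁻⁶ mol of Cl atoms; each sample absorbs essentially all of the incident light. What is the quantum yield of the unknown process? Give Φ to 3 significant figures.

Photons absorbed by the actinometer: 9.12×10⁻⁷ / 0.297 = 3.071×10⁻⁶ mol.
Φ(unknown) = 2.98×10⁻⁶ / 3.071×10⁻⁶ = 0.970.

Φ = 0.970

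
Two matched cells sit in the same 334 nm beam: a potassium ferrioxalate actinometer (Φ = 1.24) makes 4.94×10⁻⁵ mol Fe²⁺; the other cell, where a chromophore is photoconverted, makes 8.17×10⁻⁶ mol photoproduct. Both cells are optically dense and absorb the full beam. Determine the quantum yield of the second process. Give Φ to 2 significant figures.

Photons absorbed by the actinometer: 4.94×10⁻⁵ / 1.24 = 3.984×10⁻⁵ mol.
Φ(unknown) = 8.17×10⁻⁶ / 3.984×10⁻⁵ = 0.21.

Φ = 0.21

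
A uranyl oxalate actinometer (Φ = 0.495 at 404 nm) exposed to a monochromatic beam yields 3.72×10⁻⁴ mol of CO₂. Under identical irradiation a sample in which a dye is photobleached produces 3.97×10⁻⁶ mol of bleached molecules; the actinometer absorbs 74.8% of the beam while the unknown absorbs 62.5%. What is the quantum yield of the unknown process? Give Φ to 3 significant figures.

Φ = 0.00632

Photons absorbed by the actinometer: 3.72×10⁻⁴ / 0.495 = 7.515×10⁻⁴ mol.
Incident flux: 7.515×10⁻⁴ / 0.748 = 0.001005 einstein.
Absorbed by unknown: 0.625 × 0.001005 = 6.281×10⁻⁴ mol.
Φ(unknown) = 3.97×10⁻⁶ / 6.281×10⁻⁴ = 0.00632.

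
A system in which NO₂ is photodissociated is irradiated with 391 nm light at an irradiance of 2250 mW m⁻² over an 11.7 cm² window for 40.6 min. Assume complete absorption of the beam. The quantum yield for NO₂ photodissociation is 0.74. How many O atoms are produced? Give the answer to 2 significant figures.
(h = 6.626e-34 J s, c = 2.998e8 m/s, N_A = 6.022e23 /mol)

Photon energy at 391 nm: hc/λ = (6.626e-34)(2.998e8)/(391e-9) = 5.080e-19 J.
Energy delivered: (2250 mW m⁻²)(11.7e-4 m²)(2436 s) = 6.413 J.
Photons incident: 6.413 / 5.080e-19 = 1.262e19, i.e. 1.262e19/6.022e23 = 2.096e-5 mol.
Product: Φ × n_abs = 0.74 × 2.096e-5 = 1.551e-5 mol.
As a count: 1.551e-5 × 6.022e23 = 9.3e18.

9.3e18 atoms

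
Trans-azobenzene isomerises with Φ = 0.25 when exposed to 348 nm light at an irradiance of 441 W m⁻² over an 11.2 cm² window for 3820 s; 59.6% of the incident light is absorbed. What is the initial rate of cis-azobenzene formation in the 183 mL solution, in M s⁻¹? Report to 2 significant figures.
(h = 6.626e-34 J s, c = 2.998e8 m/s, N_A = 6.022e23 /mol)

Photon energy at 348 nm: hc/λ = (6.626e-34)(2.998e8)/(348e-9) = 5.708e-19 J.
Energy delivered: (441 W m⁻²)(11.2e-4 m²)(3820 s) = 1887 J.
Photons incident: 1887 / 5.708e-19 = 3.306e21, i.e. 3.306e21/6.022e23 = 0.005490 mol.
Photons absorbed: 0.596 × 0.005490 = 0.003272 mol.
Product formed: 0.25 × 0.003272 = 8.180e-4 mol.
Rate: 8.180e-4 mol / (3820 s × 0.183 L) = 1.2e-6 M s⁻¹.

1.2e-6 M s⁻¹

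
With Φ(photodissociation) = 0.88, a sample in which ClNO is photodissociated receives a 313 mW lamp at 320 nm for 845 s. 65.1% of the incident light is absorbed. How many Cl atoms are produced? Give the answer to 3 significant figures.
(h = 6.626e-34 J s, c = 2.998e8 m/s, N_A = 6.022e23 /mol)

Photon energy at 320 nm: hc/λ = (6.626e-34)(2.998e8)/(320e-9) = 6.208e-19 J.
Energy delivered: (313 mW)(845 s) = 264.5 J.
Photons incident: 264.5 / 6.208e-19 = 4.261e20, i.e. 4.261e20/6.022e23 = 7.076e-4 mol.
Photons absorbed: 0.651 × 7.076e-4 = 4.606e-4 mol.
Product: Φ × n_abs = 0.88 × 4.606e-4 = 4.053e-4 mol.
As a count: 4.053e-4 × 6.022e23 = 2.44e20.

2.44e20 atoms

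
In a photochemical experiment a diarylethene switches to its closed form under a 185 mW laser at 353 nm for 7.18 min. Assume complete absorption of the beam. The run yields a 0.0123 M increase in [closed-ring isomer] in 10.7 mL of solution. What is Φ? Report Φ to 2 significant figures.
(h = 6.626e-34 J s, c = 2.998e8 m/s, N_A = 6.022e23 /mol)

Product: (0.0123 M)(0.0107 L) = 1.316e-4 mol.
Photon energy at 353 nm: hc/λ = (6.626e-34)(2.998e8)/(353e-9) = 5.627e-19 J.
Energy delivered: (185 mW)(430.8 s) = 79.70 J.
Photons incident: 79.70 / 5.627e-19 = 1.416e20, i.e. 1.416e20/6.022e23 = 2.351e-4 mol.
Φ = 1.316e-4 mol / 2.351e-4 mol photons = 0.56.

Φ = 0.56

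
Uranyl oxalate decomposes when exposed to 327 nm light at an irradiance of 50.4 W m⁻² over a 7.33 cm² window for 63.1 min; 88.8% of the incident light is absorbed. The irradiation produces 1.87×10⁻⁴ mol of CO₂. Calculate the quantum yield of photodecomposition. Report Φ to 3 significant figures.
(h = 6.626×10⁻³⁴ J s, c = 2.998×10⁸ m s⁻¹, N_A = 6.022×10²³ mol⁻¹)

Φ = 0.551

Photon energy at 327 nm: hc/λ = (6.626×10⁻³⁴)(2.998×10⁸)/(327×10⁻⁹) = 6.075×10⁻¹⁹ J.
Energy delivered: (50.4 W m⁻²)(7.33×10⁻⁴ m²)(3786 s) = 139.9 J.
Photons incident: 139.9 / 6.075×10⁻¹⁹ = 2.303×10²⁰, i.e. 2.303×10²⁰/6.022×10²³ = 3.824×10⁻⁴ mol.
Photons absorbed: 0.888 × 3.824×10⁻⁴ = 3.396×10⁻⁴ mol.
Φ = 1.87×10⁻⁴ mol / 3.396×10⁻⁴ mol photons = 0.551.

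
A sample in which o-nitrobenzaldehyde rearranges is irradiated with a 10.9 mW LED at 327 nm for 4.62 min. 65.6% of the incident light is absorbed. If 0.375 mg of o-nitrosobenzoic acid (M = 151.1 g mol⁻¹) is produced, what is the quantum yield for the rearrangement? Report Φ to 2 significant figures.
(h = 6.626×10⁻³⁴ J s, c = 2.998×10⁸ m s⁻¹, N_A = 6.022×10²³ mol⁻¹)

Product: 0.375 mg / 151.1 g mol⁻¹ = 2.482×10⁻⁶ mol.
Photon energy at 327 nm: hc/λ = (6.626×10⁻³⁴)(2.998×10⁸)/(327×10⁻⁹) = 6.075×10⁻¹⁹ J.
Energy delivered: (10.9 mW)(277.2 s) = 3.021 J.
Photons incident: 3.021 / 6.075×10⁻¹⁹ = 4.973×10¹⁸, i.e. 4.973×10¹⁸/6.022×10²³ = 8.258×10⁻⁶ mol.
Photons absorbed: 0.656 × 8.258×10⁻⁶ = 5.417×10⁻⁶ mol.
Φ = 2.482×10⁻⁶ mol / 5.417×10⁻⁶ mol photons = 0.46.

Φ = 0.46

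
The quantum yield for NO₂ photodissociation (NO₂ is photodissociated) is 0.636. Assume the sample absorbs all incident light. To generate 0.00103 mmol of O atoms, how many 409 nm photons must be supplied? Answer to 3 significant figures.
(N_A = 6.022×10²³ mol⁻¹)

Product: 0.00103 mmol = 1.03×10⁻⁶ mol.
Photons that must be absorbed: 1.03×10⁻⁶ / 0.636 = 1.619×10⁻⁶ mol.
Photon count: 1.619×10⁻⁶ × 6.022×10²³ = 9.75×10¹⁷.

9.75×10¹⁷ photons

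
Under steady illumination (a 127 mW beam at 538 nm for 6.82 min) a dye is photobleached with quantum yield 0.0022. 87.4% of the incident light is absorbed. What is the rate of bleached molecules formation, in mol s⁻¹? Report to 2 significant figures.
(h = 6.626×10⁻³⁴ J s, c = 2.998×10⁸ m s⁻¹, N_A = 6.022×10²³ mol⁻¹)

Photon energy at 538 nm: hc/λ = (6.626×10⁻³⁴)(2.998×10⁸)/(538×10⁻⁹) = 3.692×10⁻¹⁹ J.
Energy delivered: (127 mW)(409.2 s) = 51.97 J.
Photons incident: 51.97 / 3.692×10⁻¹⁹ = 1.408×10²⁰, i.e. 1.408×10²⁰/6.022×10²³ = 2.338×10⁻⁴ mol.
Photons absorbed: 0.874 × 2.338×10⁻⁴ = 2.043×10⁻⁴ mol.
Product formed: 0.0022 × 2.043×10⁻⁴ = 4.495×10⁻⁷ mol.
Rate: 4.495×10⁻⁷ / 409.2 s = 1.1×10⁻⁹ mol s⁻¹.

1.1×10⁻⁹ mol s⁻¹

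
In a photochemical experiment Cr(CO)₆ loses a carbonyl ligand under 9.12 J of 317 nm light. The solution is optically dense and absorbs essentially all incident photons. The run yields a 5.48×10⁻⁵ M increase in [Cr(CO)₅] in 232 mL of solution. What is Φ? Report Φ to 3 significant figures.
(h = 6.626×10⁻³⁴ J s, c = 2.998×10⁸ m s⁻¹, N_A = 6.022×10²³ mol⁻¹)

Φ = 0.526

Product: (5.48×10⁻⁵ M)(0.232 L) = 1.271×10⁻⁵ mol.
Photon energy at 317 nm: hc/λ = (6.626×10⁻³⁴)(2.998×10⁸)/(317×10⁻⁹) = 6.266×10⁻¹⁹ J.
Photons incident: 9.12 / 6.266×10⁻¹⁹ = 1.455×10¹⁹, i.e. 1.455×10¹⁹/6.022×10²³ = 2.416×10⁻⁵ mol.
Φ = 1.271×10⁻⁵ mol / 2.416×10⁻⁵ mol photons = 0.526.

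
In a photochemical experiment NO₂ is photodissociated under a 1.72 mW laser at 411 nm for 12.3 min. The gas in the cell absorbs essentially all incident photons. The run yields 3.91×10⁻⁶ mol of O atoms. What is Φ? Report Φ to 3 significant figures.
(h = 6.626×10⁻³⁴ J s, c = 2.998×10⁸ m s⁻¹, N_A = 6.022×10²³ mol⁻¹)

Φ = 0.897

Photon energy at 411 nm: hc/λ = (6.626×10⁻³⁴)(2.998×10⁸)/(411×10⁻⁹) = 4.833×10⁻¹⁹ J.
Energy delivered: (1.72 mW)(738 s) = 1.269 J.
Photons incident: 1.269 / 4.833×10⁻¹⁹ = 2.626×10¹⁸, i.e. 2.626×10¹⁸/6.022×10²³ = 4.361×10⁻⁶ mol.
Φ = 3.91×10⁻⁶ mol / 4.361×10⁻⁶ mol photons = 0.897.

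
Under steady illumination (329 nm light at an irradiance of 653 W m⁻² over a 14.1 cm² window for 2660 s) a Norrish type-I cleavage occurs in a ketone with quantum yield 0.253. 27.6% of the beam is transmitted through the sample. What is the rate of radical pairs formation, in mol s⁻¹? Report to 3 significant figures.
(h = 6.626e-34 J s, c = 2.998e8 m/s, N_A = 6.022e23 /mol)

Photon energy at 329 nm: hc/λ = (6.626e-34)(2.998e8)/(329e-9) = 6.038e-19 J.
Energy delivered: (653 W m⁻²)(14.1e-4 m²)(2660 s) = 2449 J.
Photons incident: 2449 / 6.038e-19 = 4.056e21, i.e. 4.056e21/6.022e23 = 0.006735 mol.
Fraction absorbed: 1 − 27.6/100 = 0.7240.
Photons absorbed: 0.7240 × 0.006735 = 0.004876 mol.
Product formed: 0.253 × 0.004876 = 0.001234 mol.
Rate: 0.001234 / 2660 s = 4.64e-7 mol s⁻¹.

4.64e-7 mol s⁻¹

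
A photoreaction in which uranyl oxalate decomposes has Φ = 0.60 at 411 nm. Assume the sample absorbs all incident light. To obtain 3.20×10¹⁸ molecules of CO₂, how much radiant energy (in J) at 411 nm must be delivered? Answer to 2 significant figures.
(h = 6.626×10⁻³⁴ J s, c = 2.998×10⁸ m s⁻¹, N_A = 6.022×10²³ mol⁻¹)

2.6 J

Product: 3.20×10¹⁸ / 6.022×10²³ = 5.314×10⁻⁶ mol.
Photons that must be absorbed: 5.314×10⁻⁶ / 0.60 = 8.857×10⁻⁶ mol.
Photon energy: hc/λ = 4.833×10⁻¹⁹ J; per mole, 2.910×10⁵ J mol⁻¹.
Energy required: 8.857×10⁻⁶ × 2.910×10⁵ = 2.6 J.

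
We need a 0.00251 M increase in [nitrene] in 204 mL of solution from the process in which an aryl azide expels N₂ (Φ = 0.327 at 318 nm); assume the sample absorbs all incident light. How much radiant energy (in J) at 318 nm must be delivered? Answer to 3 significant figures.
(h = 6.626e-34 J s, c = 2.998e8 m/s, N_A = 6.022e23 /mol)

589 J

Product: (0.00251 M)(0.204 L) = 5.120e-4 mol.
Photons that must be absorbed: 5.120e-4 / 0.327 = 0.001566 mol.
Photon energy: hc/λ = 6.247e-19 J; per mole, 3.762e5 J mol⁻¹.
Energy required: 0.001566 × 3.762e5 = 589 J.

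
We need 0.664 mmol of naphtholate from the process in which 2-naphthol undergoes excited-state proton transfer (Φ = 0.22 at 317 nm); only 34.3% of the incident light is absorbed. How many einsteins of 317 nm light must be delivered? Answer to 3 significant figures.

Product: 0.664 mmol = 6.64×10⁻⁴ mol.
Photons that must be absorbed: 6.64×10⁻⁴ / 0.22 = 0.003018 mol.
Incident photons needed: 0.003018 / 0.343 = 0.008799 mol.

0.00880 einstein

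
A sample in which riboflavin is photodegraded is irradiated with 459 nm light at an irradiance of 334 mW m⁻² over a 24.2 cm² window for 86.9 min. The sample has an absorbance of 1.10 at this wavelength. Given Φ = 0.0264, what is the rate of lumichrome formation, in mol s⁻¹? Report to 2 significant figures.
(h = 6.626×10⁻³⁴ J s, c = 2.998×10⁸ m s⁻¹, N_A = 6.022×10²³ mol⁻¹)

Photon energy at 459 nm: hc/λ = (6.626×10⁻³⁴)(2.998×10⁸)/(459×10⁻⁹) = 4.328×10⁻¹⁹ J.
Energy delivered: (334 mW m⁻²)(24.2×10⁻⁴ m²)(5214 s) = 4.214 J.
Photons incident: 4.214 / 4.328×10⁻¹⁹ = 9.737×10¹⁸, i.e. 9.737×10¹⁸/6.022×10²³ = 1.617×10⁻⁵ mol.
Fraction absorbed: 1 − 10^(−1.10) = 0.9206.
Photons absorbed: 0.9206 × 1.617×10⁻⁵ = 1.489×10⁻⁵ mol.
Product formed: 0.0264 × 1.489×10⁻⁵ = 3.931×10⁻⁷ mol.
Rate: 3.931×10⁻⁷ / 5214 s = 7.5×10⁻¹¹ mol s⁻¹.

7.5×10⁻¹¹ mol s⁻¹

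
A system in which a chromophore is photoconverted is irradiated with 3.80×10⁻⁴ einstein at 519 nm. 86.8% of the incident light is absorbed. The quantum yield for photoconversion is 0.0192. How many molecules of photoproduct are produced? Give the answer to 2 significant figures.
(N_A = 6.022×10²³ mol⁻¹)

Photons absorbed: 0.868 × 3.80×10⁻⁴ = 3.298×10⁻⁴ mol.
Product: Φ × n_abs = 0.0192 × 3.298×10⁻⁴ = 6.332×10⁻⁶ mol.
As a count: 6.332×10⁻⁶ × 6.022×10²³ = 3.8×10¹⁸.

3.8×10¹⁸ molecules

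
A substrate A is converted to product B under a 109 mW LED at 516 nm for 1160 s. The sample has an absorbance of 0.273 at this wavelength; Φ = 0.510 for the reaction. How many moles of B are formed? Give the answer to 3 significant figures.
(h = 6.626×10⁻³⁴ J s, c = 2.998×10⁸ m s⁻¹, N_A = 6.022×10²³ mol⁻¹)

1.30×10⁻⁴ mol

Photon energy at 516 nm: hc/λ = (6.626×10⁻³⁴)(2.998×10⁸)/(516×10⁻⁹) = 3.850×10⁻¹⁹ J.
Energy delivered: (109 mW)(1160 s) = 126.4 J.
Photons incident: 126.4 / 3.850×10⁻¹⁹ = 3.283×10²⁰, i.e. 3.283×10²⁰/6.022×10²³ = 5.452×10⁻⁴ mol.
Fraction absorbed: 1 − 10^(−0.273) = 0.4667.
Photons absorbed: 0.4667 × 5.452×10⁻⁴ = 2.544×10⁻⁴ mol.
Product: Φ × n_abs = 0.510 × 2.544×10⁻⁴ = 1.297×10⁻⁴ mol.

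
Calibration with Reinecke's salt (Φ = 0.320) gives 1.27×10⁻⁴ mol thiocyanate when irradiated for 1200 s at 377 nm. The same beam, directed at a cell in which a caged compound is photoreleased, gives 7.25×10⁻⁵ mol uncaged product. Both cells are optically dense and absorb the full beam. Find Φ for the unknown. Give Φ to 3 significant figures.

Φ = 0.183

Photons absorbed by the actinometer: 1.27×10⁻⁴ / 0.320 = 3.969×10⁻⁴ mol.
Φ(unknown) = 7.25×10⁻⁵ / 3.969×10⁻⁴ = 0.183.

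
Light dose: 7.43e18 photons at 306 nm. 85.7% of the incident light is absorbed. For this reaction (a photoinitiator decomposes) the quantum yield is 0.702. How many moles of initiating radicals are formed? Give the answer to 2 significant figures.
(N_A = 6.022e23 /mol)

7.4e-6 mol

Moles of photons: 7.43e18 / 6.022e23 = 1.234e-5 mol.
Photons absorbed: 0.857 × 1.234e-5 = 1.058e-5 mol.
Product: Φ × n_abs = 0.702 × 1.058e-5 = 7.427e-6 mol.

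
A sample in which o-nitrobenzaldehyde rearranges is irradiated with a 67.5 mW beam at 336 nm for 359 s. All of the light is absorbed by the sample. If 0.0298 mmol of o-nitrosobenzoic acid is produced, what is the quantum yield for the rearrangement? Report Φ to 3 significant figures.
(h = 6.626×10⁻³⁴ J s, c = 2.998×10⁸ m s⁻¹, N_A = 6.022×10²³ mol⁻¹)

Φ = 0.438

Product: 0.0298 mmol = 2.98×10⁻⁵ mol.
Photon energy at 336 nm: hc/λ = (6.626×10⁻³⁴)(2.998×10⁸)/(336×10⁻⁹) = 5.912×10⁻¹⁹ J.
Energy delivered: (67.5 mW)(359 s) = 24.23 J.
Photons incident: 24.23 / 5.912×10⁻¹⁹ = 4.098×10¹⁹, i.e. 4.098×10¹⁹/6.022×10²³ = 6.805×10⁻⁵ mol.
Φ = 2.98×10⁻⁵ mol / 6.805×10⁻⁵ mol photons = 0.438.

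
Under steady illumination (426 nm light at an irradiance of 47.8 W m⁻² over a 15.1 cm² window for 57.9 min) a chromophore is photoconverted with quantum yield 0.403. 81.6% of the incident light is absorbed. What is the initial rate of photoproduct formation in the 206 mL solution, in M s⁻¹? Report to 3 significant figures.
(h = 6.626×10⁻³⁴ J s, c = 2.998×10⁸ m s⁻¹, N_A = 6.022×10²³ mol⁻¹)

4.10×10⁻⁷ M s⁻¹

Photon energy at 426 nm: hc/λ = (6.626×10⁻³⁴)(2.998×10⁸)/(426×10⁻⁹) = 4.663×10⁻¹⁹ J.
Energy delivered: (47.8 W m⁻²)(15.1×10⁻⁴ m²)(3474 s) = 250.7 J.
Photons incident: 250.7 / 4.663×10⁻¹⁹ = 5.376×10²⁰, i.e. 5.376×10²⁰/6.022×10²³ = 8.927×10⁻⁴ mol.
Photons absorbed: 0.816 × 8.927×10⁻⁴ = 7.284×10⁻⁴ mol.
Product formed: 0.403 × 7.284×10⁻⁴ = 2.935×10⁻⁴ mol.
Rate: 2.935×10⁻⁴ mol / (3474 s × 0.206 L) = 4.10×10⁻⁷ M s⁻¹.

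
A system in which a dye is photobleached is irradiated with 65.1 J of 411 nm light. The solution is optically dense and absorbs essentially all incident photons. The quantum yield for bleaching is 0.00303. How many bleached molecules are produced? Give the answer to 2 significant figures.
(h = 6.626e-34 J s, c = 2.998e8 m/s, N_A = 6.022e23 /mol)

Photon energy at 411 nm: hc/λ = (6.626e-34)(2.998e8)/(411e-9) = 4.833e-19 J.
Photons incident: 65.1 / 4.833e-19 = 1.347e20, i.e. 1.347e20/6.022e23 = 2.237e-4 mol.
Product: Φ × n_abs = 0.00303 × 2.237e-4 = 6.778e-7 mol.
As a count: 6.778e-7 × 6.022e23 = 4.1e17.

4.1e17 bleached molecules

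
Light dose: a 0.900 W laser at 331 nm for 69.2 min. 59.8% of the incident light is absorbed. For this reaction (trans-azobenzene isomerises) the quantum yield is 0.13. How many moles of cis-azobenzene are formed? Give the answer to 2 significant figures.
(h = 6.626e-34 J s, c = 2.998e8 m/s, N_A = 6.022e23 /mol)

8.0e-4 mol

Photon energy at 331 nm: hc/λ = (6.626e-34)(2.998e8)/(331e-9) = 6.001e-19 J.
Energy delivered: (0.900 W)(4152 s) = 3737 J.
Photons incident: 3737 / 6.001e-19 = 6.227e21, i.e. 6.227e21/6.022e23 = 0.01034 mol.
Photons absorbed: 0.598 × 0.01034 = 0.006183 mol.
Product: Φ × n_abs = 0.13 × 0.006183 = 8.038e-4 mol.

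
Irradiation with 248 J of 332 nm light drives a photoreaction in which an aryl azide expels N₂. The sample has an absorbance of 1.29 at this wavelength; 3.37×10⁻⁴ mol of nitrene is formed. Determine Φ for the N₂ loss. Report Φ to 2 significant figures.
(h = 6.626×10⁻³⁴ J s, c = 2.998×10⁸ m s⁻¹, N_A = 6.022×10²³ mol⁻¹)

Photon energy at 332 nm: hc/λ = (6.626×10⁻³⁴)(2.998×10⁸)/(332×10⁻⁹) = 5.983×10⁻¹⁹ J.
Photons incident: 248 / 5.983×10⁻¹⁹ = 4.145×10²⁰, i.e. 4.145×10²⁰/6.022×10²³ = 6.883×10⁻⁴ mol.
Fraction absorbed: 1 − 10^(−1.29) = 0.9487.
Photons absorbed: 0.9487 × 6.883×10⁻⁴ = 6.530×10⁻⁴ mol.
Φ = 3.37×10⁻⁴ mol / 6.530×10⁻⁴ mol photons = 0.52.

Φ = 0.52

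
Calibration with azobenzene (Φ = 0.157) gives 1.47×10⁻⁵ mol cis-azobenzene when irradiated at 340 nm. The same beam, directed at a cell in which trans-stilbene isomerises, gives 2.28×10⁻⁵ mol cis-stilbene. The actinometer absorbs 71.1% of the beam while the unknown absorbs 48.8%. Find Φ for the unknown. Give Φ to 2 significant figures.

Φ = 0.35

Photons absorbed by the actinometer: 1.47×10⁻⁵ / 0.157 = 9.363×10⁻⁵ mol.
Incident flux: 9.363×10⁻⁵ / 0.711 = 1.317×10⁻⁴ einstein.
Absorbed by unknown: 0.488 × 1.317×10⁻⁴ = 6.427×10⁻⁵ mol.
Φ(unknown) = 2.28×10⁻⁵ / 6.427×10⁻⁵ = 0.35.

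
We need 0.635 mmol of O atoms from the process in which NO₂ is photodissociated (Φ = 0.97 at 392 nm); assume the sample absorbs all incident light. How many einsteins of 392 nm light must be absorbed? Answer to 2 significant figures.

6.5×10⁻⁴ einstein

Product: 0.635 mmol = 6.35×10⁻⁴ mol.
Photons that must be absorbed: 6.35×10⁻⁴ / 0.97 = 6.546×10⁻⁴ mol.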